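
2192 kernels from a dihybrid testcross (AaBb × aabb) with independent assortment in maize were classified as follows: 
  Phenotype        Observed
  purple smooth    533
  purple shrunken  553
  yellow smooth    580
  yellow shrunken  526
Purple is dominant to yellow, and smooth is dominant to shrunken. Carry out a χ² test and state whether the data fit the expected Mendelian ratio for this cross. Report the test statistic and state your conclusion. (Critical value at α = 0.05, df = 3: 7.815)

A dihybrid testcross with independent assortment gives a 1:1:1:1 ratio.
Total ratio parts = 4. Expected numbers out of 2192:
  purple smooth: 2192 × 1/4 = 548
  purple shrunken: 2192 × 1/4 = 548
  yellow smooth: 2192 × 1/4 = 548
  yellow shrunken: 2192 × 1/4 = 548
χ² = Σ (O − E)² / E
  purple smooth: (533 − 548)² / 548 = 0.4106
  purple shrunken: (553 − 548)² / 548 = 0.0456
  yellow smooth: (580 − 548)² / 548 = 1.8686
  yellow shrunken: (526 − 548)² / 548 = 0.8832
χ² = 0.4106 + 0.0456 + 1.8686 + 0.8832 = 3.208
Degrees of freedom = 4 − 1 = 3; critical value at α = 0.05 is 7.815.
Since 3.208 < 7.815, we fail to reject the null hypothesis — the data are consistent with the 1:1:1:1 ratio.

3.208; consistent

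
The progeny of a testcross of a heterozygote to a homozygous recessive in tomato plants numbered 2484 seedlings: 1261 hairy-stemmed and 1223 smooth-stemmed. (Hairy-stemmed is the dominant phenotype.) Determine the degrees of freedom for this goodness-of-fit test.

A testcross of a heterozygote (Aa × aa) gives a 1:1 phenotypic ratio.
A goodness-of-fit test with 2 phenotype classes has df = 2 − 1 = 1.

1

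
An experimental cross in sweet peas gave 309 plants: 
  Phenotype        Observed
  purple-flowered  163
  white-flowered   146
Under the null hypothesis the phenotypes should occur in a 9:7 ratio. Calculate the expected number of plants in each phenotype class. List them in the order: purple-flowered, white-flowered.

173.8125, 135.1875

Total ratio parts = 16. Expected numbers out of 309:
  purple-flowered: 309 × 9/16 = 173.8125
  white-flowered: 309 × 7/16 = 135.1875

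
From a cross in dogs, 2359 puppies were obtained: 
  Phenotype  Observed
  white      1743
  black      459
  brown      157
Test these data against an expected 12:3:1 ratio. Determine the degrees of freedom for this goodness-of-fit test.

A goodness-of-fit test with 3 phenotype classes has df = 3 − 1 = 2.

2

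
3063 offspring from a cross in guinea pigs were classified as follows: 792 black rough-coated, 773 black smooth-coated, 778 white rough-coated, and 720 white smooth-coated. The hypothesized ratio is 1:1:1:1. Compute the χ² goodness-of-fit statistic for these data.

The 1:1:1:1 ratio has 4 parts, so with N = 3063 the expected counts are:
  black rough-coated: 3063 × 1/4 = 765.75
  black smooth-coated: 3063 × 1/4 = 765.75
  white rough-coated: 3063 × 1/4 = 765.75
  white smooth-coated: 3063 × 1/4 = 765.75
χ² = Σ (O − E)² / E
  black rough-coated: (792 − 765.75)² / 765.75 = 0.8999
  black smooth-coated: (773 − 765.75)² / 765.75 = 0.0686
  white rough-coated: (778 − 765.75)² / 765.75 = 0.1960
  white smooth-coated: (720 − 765.75)² / 765.75 = 2.7333
χ² = 0.8999 + 0.0686 + 0.1960 + 2.7333 = 3.8978 ≈ 3.898

3.898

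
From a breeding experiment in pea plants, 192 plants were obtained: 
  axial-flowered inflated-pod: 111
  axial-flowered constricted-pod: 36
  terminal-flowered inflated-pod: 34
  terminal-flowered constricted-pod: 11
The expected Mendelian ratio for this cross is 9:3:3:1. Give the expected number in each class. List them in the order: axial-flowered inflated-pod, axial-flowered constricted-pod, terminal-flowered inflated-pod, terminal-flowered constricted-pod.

108, 36, 36, 12

Under the 9:3:3:1 hypothesis (Σ ratio = 16, N = 192):
  axial-flowered inflated-pod: 192 × 9/16 = 108
  axial-flowered constricted-pod: 192 × 3/16 = 36
  terminal-flowered inflated-pod: 192 × 3/16 = 36
  terminal-flowered constricted-pod: 192 × 1/16 = 12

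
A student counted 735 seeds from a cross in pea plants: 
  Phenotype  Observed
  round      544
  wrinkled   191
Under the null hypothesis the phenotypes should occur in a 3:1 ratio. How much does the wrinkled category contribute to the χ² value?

0.286

Under the 3:1 hypothesis (Σ ratio = 4, N = 735):
  round: 735 × 3/4 = 551.25
  wrinkled: 735 × 1/4 = 183.75
Contribution of wrinkled: (191 − 183.75)² / 183.75 = 0.2861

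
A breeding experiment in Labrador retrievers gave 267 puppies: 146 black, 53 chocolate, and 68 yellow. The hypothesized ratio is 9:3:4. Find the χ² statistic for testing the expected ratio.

Under the 9:3:4 hypothesis (Σ ratio = 16, N = 267):
  black: 267 × 9/16 = 150.1875
  chocolate: 267 × 3/16 = 50.0625
  yellow: 267 × 4/16 = 66.75
χ² = Σ (O − E)² / E
  black: (146 − 150.1875)² / 150.1875 = 0.1168
  chocolate: (53 − 50.0625)² / 50.0625 = 0.1724
  yellow: (68 − 66.75)² / 66.75 = 0.0234
χ² = 0.1168 + 0.1724 + 0.0234 = 0.3126 ≈ 0.313

0.313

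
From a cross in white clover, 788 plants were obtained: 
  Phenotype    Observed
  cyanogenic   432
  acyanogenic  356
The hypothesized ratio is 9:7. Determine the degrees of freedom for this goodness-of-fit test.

A goodness-of-fit test with 2 phenotype classes has df = 2 − 1 = 1.

1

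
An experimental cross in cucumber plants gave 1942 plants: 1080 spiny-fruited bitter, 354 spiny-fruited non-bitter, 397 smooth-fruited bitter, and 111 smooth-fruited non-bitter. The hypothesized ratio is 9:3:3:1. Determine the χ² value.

Under the 9:3:3:1 hypothesis (Σ ratio = 16, N = 1942):
  spiny-fruited bitter: 1942 × 9/16 = 1092.375
  spiny-fruited non-bitter: 1942 × 3/16 = 364.125
  smooth-fruited bitter: 1942 × 3/16 = 364.125
  smooth-fruited non-bitter: 1942 × 1/16 = 121.375
χ² = Σ (O − E)² / E
  spiny-fruited bitter: (1080 − 1092.375)² / 1092.375 = 0.1402
  spiny-fruited non-bitter: (354 − 364.125)² / 364.125 = 0.2815
  smooth-fruited bitter: (397 − 364.125)² / 364.125 = 2.9681
  smooth-fruited non-bitter: (111 − 121.375)² / 121.375 = 0.8868
χ² = 0.1402 + 0.2815 + 2.9681 + 0.8868 = 4.2766 ≈ 4.277

4.277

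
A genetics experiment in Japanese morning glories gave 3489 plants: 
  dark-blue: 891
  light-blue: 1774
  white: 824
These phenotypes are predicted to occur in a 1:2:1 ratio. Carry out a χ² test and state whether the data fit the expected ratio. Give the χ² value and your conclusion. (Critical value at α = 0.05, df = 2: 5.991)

Expected counts for N = 3489 under a 1:2:1 ratio (total parts = 4):
  dark-blue: 3489 × 1/4 = 872.25
  light-blue: 3489 × 2/4 = 1744.5
  white: 3489 × 1/4 = 872.25
χ² = Σ (O − E)² / E
  dark-blue: (891 − 872.25)² / 872.25 = 0.4031
  light-blue: (1774 − 1744.5)² / 1744.5 = 0.4989
  white: (824 − 872.25)² / 872.25 = 2.6690
χ² = 0.4031 + 0.4989 + 2.6690 = 3.571
Degrees of freedom = 3 − 1 = 2; critical value at α = 0.05 is 5.991.
Since 3.571 < 5.991, we fail to reject the null hypothesis — the data are consistent with the 1:2:1 ratio.

3.571; consistent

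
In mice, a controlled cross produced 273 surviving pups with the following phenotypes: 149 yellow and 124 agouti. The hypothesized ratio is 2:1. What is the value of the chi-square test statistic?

17.951

Total ratio parts = 3. Expected numbers out of 273:
  yellow: 273 × 2/3 = 182
  agouti: 273 × 1/3 = 91
χ² = Σ (O − E)² / E
  yellow: (149 − 182)² / 182 = 5.9835
  agouti: (124 − 91)² / 91 = 11.9670
χ² = 5.9835 + 11.9670 = 17.9505 ≈ 17.951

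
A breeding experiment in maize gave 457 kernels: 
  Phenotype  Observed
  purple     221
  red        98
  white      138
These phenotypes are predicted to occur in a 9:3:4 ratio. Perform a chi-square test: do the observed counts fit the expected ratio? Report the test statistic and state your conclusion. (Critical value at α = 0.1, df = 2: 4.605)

Under the 9:3:4 hypothesis (Σ ratio = 16, N = 457):
  purple: 457 × 9/16 = 257.0625
  red: 457 × 3/16 = 85.6875
  white: 457 × 4/16 = 114.25
χ² = Σ (O − E)² / E
  purple: (221 − 257.0625)² / 257.0625 = 5.0591
  red: (98 − 85.6875)² / 85.6875 = 1.7692
  white: (138 − 114.25)² / 114.25 = 4.9371
χ² = 5.0591 + 1.7692 + 4.9371 = 11.7654 ≈ 11.765
Degrees of freedom = 3 − 1 = 2; critical value at α = 0.1 is 4.605.
Since 11.765 > 4.605, we reject the null hypothesis — the data do not fit the 9:3:4 ratio.

11.765; not consistent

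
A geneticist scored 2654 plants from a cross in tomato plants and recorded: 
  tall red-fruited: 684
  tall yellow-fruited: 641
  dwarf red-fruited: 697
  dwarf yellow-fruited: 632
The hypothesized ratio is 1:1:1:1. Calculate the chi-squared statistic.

4.583

Under the 1:1:1:1 hypothesis (Σ ratio = 4, N = 2654):
  tall red-fruited: 2654 × 1/4 = 663.5
  tall yellow-fruited: 2654 × 1/4 = 663.5
  dwarf red-fruited: 2654 × 1/4 = 663.5
  dwarf yellow-fruited: 2654 × 1/4 = 663.5
χ² = Σ (O − E)² / E
  tall red-fruited: (684 − 663.5)² / 663.5 = 0.6334
  tall yellow-fruited: (641 − 663.5)² / 663.5 = 0.7630
  dwarf red-fruited: (697 − 663.5)² / 663.5 = 1.6914
  dwarf yellow-fruited: (632 − 663.5)² / 663.5 = 1.4955
χ² = 0.6334 + 0.7630 + 1.6914 + 1.4955 = 4.5833 ≈ 4.583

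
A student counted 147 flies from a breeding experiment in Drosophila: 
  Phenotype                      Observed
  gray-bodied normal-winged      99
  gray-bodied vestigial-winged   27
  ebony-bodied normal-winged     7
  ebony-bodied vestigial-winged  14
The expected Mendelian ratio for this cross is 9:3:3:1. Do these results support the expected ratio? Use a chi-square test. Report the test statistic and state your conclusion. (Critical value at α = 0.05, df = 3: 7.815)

Expected counts for N = 147 under a 9:3:3:1 ratio (total parts = 16):
  gray-bodied normal-winged: 147 × 9/16 = 82.6875
  gray-bodied vestigial-winged: 147 × 3/16 = 27.5625
  ebony-bodied normal-winged: 147 × 3/16 = 27.5625
  ebony-bodied vestigial-winged: 147 × 1/16 = 9.1875
χ² = Σ (O − E)² / E
  gray-bodied normal-winged: (99 − 82.6875)² / 82.6875 = 3.2181
  gray-bodied vestigial-winged: (27 − 27.5625)² / 27.5625 = 0.0115
  ebony-bodied normal-winged: (7 − 27.5625)² / 27.5625 = 15.3403
  ebony-bodied vestigial-winged: (14 − 9.1875)² / 9.1875 = 2.5208
χ² = 3.2181 + 0.0115 + 15.3403 + 2.5208 = 21.0907 ≈ 21.091
Degrees of freedom = 4 − 1 = 3; critical value at α = 0.05 is 7.815.
Since 21.091 > 7.815, we reject the null hypothesis — the data do not fit the 9:3:3:1 ratio.

21.091; not consistent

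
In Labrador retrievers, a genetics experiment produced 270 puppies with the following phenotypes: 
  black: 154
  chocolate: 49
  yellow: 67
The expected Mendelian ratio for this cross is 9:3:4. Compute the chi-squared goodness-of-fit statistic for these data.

0.086

The 9:3:4 ratio has 16 parts, so with N = 270 the expected counts are:
  black: 270 × 9/16 = 151.875
  chocolate: 270 × 3/16 = 50.625
  yellow: 270 × 4/16 = 67.5
χ² = Σ (O − E)² / E
  black: (154 − 151.875)² / 151.875 = 0.0297
  chocolate: (49 − 50.625)² / 50.625 = 0.0522
  yellow: (67 − 67.5)² / 67.5 = 0.0037
χ² = 0.0297 + 0.0522 + 0.0037 = 0.0856 ≈ 0.086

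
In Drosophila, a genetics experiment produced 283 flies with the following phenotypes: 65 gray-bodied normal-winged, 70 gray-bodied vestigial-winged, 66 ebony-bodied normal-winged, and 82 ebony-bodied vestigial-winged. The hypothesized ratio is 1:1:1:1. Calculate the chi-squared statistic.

Expected counts for N = 283 under a 1:1:1:1 ratio (total parts = 4):
  gray-bodied normal-winged: 283 × 1/4 = 70.75
  gray-bodied vestigial-winged: 283 × 1/4 = 70.75
  ebony-bodied normal-winged: 283 × 1/4 = 70.75
  ebony-bodied vestigial-winged: 283 × 1/4 = 70.75
χ² = Σ (O − E)² / E
  gray-bodied normal-winged: (65 − 70.75)² / 70.75 = 0.4673
  gray-bodied vestigial-winged: (70 − 70.75)² / 70.75 = 0.0080
  ebony-bodied normal-winged: (66 − 70.75)² / 70.75 = 0.3189
  ebony-bodied vestigial-winged: (82 − 70.75)² / 70.75 = 1.7889
χ² = 0.4673 + 0.0080 + 0.3189 + 1.7889 = 2.5831 ≈ 2.583

2.583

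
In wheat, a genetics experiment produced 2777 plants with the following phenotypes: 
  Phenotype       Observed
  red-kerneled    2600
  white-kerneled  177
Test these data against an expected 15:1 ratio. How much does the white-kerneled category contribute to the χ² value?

0.068

Under the 15:1 hypothesis (Σ ratio = 16, N = 2777):
  red-kerneled: 2777 × 15/16 = 2603.4375
  white-kerneled: 2777 × 1/16 = 173.5625
Contribution of white-kerneled: (177 − 173.5625)² / 173.5625 = 0.0681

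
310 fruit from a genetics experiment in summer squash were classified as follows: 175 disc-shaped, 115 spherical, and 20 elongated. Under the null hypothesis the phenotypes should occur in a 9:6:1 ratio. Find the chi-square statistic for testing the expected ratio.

Expected counts for N = 310 under a 9:6:1 ratio (total parts = 16):
  disc-shaped: 310 × 9/16 = 174.375
  spherical: 310 × 6/16 = 116.25
  elongated: 310 × 1/16 = 19.375
χ² = Σ (O − E)² / E
  disc-shaped: (175 − 174.375)² / 174.375 = 0.0022
  spherical: (115 − 116.25)² / 116.25 = 0.0134
  elongated: (20 − 19.375)² / 19.375 = 0.0202
χ² = 0.0022 + 0.0134 + 0.0202 = 0.0358 ≈ 0.036

0.036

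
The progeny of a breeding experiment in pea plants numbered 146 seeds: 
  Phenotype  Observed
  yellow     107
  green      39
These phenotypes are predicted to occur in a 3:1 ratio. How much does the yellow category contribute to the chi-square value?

Total ratio parts = 4. Expected numbers out of 146:
  yellow: 146 × 3/4 = 109.5
  green: 146 × 1/4 = 36.5
Contribution of yellow: (107 − 109.5)² / 109.5 = 0.0571

0.057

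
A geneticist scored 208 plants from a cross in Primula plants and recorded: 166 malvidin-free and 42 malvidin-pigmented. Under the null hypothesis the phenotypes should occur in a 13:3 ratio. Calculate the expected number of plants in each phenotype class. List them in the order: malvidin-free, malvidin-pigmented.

169, 39

Expected counts for N = 208 under a 13:3 ratio (total parts = 16):
  malvidin-free: 208 × 13/16 = 169
  malvidin-pigmented: 208 × 3/16 = 39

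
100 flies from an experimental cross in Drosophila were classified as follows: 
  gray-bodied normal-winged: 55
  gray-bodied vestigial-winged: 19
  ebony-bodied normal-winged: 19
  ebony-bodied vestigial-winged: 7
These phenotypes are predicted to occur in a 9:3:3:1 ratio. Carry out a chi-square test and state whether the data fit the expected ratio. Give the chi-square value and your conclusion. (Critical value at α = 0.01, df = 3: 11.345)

Under the 9:3:3:1 hypothesis (Σ ratio = 16, N = 100):
  gray-bodied normal-winged: 100 × 9/16 = 56.25
  gray-bodied vestigial-winged: 100 × 3/16 = 18.75
  ebony-bodied normal-winged: 100 × 3/16 = 18.75
  ebony-bodied vestigial-winged: 100 × 1/16 = 6.25
χ² = Σ (O − E)² / E
  gray-bodied normal-winged: (55 − 56.25)² / 56.25 = 0.0278
  gray-bodied vestigial-winged: (19 − 18.75)² / 18.75 = 0.0033
  ebony-bodied normal-winged: (19 − 18.75)² / 18.75 = 0.0033
  ebony-bodied vestigial-winged: (7 − 6.25)² / 6.25 = 0.0900
χ² = 0.0278 + 0.0033 + 0.0033 + 0.0900 = 0.1244 ≈ 0.124
Degrees of freedom = 4 − 1 = 3; critical value at α = 0.01 is 11.345.
Since 0.124 < 11.345, we fail to reject the null hypothesis — the data are consistent with the 9:3:3:1 ratio.

0.124; consistent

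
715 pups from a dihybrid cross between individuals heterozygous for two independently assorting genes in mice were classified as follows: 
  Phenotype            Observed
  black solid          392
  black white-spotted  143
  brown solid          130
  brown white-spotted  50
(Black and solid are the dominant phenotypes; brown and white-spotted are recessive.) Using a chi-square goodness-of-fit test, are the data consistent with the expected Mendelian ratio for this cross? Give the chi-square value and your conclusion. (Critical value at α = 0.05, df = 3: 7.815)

1.609; consistent

A dihybrid F₂ with independent assortment and complete dominance at both loci gives a 9:3:3:1 phenotypic ratio.
Total ratio parts = 16. Expected numbers out of 715:
  black solid: 715 × 9/16 = 402.1875
  black white-spotted: 715 × 3/16 = 134.0625
  brown solid: 715 × 3/16 = 134.0625
  brown white-spotted: 715 × 1/16 = 44.6875
χ² = Σ (O − E)² / E
  black solid: (392 − 402.1875)² / 402.1875 = 0.2581
  black white-spotted: (143 − 134.0625)² / 134.0625 = 0.5958
  brown solid: (130 − 134.0625)² / 134.0625 = 0.1231
  brown white-spotted: (50 − 44.6875)² / 44.6875 = 0.6316
χ² = 0.2581 + 0.5958 + 0.1231 + 0.6316 = 1.6086 ≈ 1.609
Degrees of freedom = 4 − 1 = 3; critical value at α = 0.05 is 7.815.
Since 1.609 < 7.815, we fail to reject the null hypothesis — the data are consistent with the 9:3:3:1 ratio.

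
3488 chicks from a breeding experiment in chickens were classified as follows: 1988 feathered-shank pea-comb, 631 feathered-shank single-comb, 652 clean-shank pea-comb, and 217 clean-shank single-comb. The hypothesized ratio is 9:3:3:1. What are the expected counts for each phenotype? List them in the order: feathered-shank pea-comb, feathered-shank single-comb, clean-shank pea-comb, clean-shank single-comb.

Under the 9:3:3:1 hypothesis (Σ ratio = 16, N = 3488):
  feathered-shank pea-comb: 3488 × 9/16 = 1962
  feathered-shank single-comb: 3488 × 3/16 = 654
  clean-shank pea-comb: 3488 × 3/16 = 654
  clean-shank single-comb: 3488 × 1/16 = 218

1962, 654, 654, 218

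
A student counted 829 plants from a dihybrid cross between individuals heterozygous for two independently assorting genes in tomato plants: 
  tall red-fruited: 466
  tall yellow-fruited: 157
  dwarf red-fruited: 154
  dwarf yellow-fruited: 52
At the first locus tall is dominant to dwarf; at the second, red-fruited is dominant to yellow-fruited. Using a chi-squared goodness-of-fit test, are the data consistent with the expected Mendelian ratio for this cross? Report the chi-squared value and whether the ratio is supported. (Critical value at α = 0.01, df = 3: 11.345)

A dihybrid F₂ with independent assortment and complete dominance at both loci gives a 9:3:3:1 phenotypic ratio.
Total ratio parts = 16. Expected numbers out of 829:
  tall red-fruited: 829 × 9/16 = 466.3125
  tall yellow-fruited: 829 × 3/16 = 155.4375
  dwarf red-fruited: 829 × 3/16 = 155.4375
  dwarf yellow-fruited: 829 × 1/16 = 51.8125
χ² = Σ (O − E)² / E
  tall red-fruited: (466 − 466.3125)² / 466.3125 = 0.0002
  tall yellow-fruited: (157 − 155.4375)² / 155.4375 = 0.0157
  dwarf red-fruited: (154 − 155.4375)² / 155.4375 = 0.0133
  dwarf yellow-fruited: (52 − 51.8125)² / 51.8125 = 0.0007
χ² = 0.0002 + 0.0157 + 0.0133 + 0.0007 = 0.0299 ≈ 0.030
Degrees of freedom = 4 − 1 = 3; critical value at α = 0.01 is 11.345.
Since 0.030 < 11.345, we fail to reject the null hypothesis — the data are consistent with the 9:3:3:1 ratio.

0.030; consistent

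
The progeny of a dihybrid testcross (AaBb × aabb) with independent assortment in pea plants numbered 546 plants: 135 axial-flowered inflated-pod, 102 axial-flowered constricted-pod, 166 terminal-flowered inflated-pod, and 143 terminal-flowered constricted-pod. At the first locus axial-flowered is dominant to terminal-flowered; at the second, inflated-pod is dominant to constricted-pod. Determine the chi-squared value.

15.421

A dihybrid testcross with independent assortment gives a 1:1:1:1 ratio.
Total ratio parts = 4. Expected numbers out of 546:
  axial-flowered inflated-pod: 546 × 1/4 = 136.5
  axial-flowered constricted-pod: 546 × 1/4 = 136.5
  terminal-flowered inflated-pod: 546 × 1/4 = 136.5
  terminal-flowered constricted-pod: 546 × 1/4 = 136.5
χ² = Σ (O − E)² / E
  axial-flowered inflated-pod: (135 − 136.5)² / 136.5 = 0.0165
  axial-flowered constricted-pod: (102 − 136.5)² / 136.5 = 8.7198
  terminal-flowered inflated-pod: (166 − 136.5)² / 136.5 = 6.3755
  terminal-flowered constricted-pod: (143 − 136.5)² / 136.5 = 0.3095
χ² = 0.0165 + 8.7198 + 6.3755 + 0.3095 = 15.4213 ≈ 15.421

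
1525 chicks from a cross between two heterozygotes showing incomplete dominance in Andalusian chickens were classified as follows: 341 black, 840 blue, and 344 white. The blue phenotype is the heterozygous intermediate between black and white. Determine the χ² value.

With incomplete dominance, a heterozygote × heterozygote cross gives a 1:2:1 phenotypic ratio.
Under the 1:2:1 hypothesis (Σ ratio = 4, N = 1525):
  black: 1525 × 1/4 = 381.25
  blue: 1525 × 2/4 = 762.5
  white: 1525 × 1/4 = 381.25
χ² = Σ (O − E)² / E
  black: (341 − 381.25)² / 381.25 = 4.2493
  blue: (840 − 762.5)² / 762.5 = 7.8770
  white: (344 − 381.25)² / 381.25 = 3.6395
χ² = 4.2493 + 7.8770 + 3.6395 = 15.7658 ≈ 15.766

15.766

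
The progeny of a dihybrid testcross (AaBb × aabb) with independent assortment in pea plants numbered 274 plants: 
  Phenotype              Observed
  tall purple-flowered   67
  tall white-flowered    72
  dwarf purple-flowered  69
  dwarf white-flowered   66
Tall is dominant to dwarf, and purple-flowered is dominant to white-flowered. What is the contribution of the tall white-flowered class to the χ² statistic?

0.179

A dihybrid testcross with independent assortment gives a 1:1:1:1 ratio.
Total ratio parts = 4. Expected numbers out of 274:
  tall purple-flowered: 274 × 1/4 = 68.5
  tall white-flowered: 274 × 1/4 = 68.5
  dwarf purple-flowered: 274 × 1/4 = 68.5
  dwarf white-flowered: 274 × 1/4 = 68.5
Contribution of tall white-flowered: (72 − 68.5)² / 68.5 = 0.1788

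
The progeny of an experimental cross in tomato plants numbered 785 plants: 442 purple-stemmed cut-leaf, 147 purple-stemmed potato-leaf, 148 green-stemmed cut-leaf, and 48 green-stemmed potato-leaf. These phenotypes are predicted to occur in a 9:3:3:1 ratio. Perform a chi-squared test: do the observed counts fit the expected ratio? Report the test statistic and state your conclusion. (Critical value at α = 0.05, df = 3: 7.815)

Total ratio parts = 16. Expected numbers out of 785:
  purple-stemmed cut-leaf: 785 × 9/16 = 441.5625
  purple-stemmed potato-leaf: 785 × 3/16 = 147.1875
  green-stemmed cut-leaf: 785 × 3/16 = 147.1875
  green-stemmed potato-leaf: 785 × 1/16 = 49.0625
χ² = Σ (O − E)² / E
  purple-stemmed cut-leaf: (442 − 441.5625)² / 441.5625 = 0.0004
  purple-stemmed potato-leaf: (147 − 147.1875)² / 147.1875 = 0.0002
  green-stemmed cut-leaf: (148 − 147.1875)² / 147.1875 = 0.0045
  green-stemmed potato-leaf: (48 − 49.0625)² / 49.0625 = 0.0230
χ² = 0.0004 + 0.0002 + 0.0045 + 0.0230 = 0.0281 ≈ 0.028
Degrees of freedom = 4 − 1 = 3; critical value at α = 0.05 is 7.815.
Since 0.028 < 7.815, we fail to reject the null hypothesis — the data are consistent with the 9:3:3:1 ratio.

0.028; consistent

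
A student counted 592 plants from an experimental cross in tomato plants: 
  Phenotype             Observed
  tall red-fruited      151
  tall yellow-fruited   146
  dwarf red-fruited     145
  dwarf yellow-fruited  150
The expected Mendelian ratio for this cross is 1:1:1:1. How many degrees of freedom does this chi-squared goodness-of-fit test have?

A goodness-of-fit test with 4 phenotype classes has df = 4 − 1 = 3.

3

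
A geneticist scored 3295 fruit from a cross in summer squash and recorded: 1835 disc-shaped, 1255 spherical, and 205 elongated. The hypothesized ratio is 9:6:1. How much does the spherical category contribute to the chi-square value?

0.304

The 9:6:1 ratio has 16 parts, so with N = 3295 the expected counts are:
  disc-shaped: 3295 × 9/16 = 1853.4375
  spherical: 3295 × 6/16 = 1235.625
  elongated: 3295 × 1/16 = 205.9375
Contribution of spherical: (1255 − 1235.625)² / 1235.625 = 0.3038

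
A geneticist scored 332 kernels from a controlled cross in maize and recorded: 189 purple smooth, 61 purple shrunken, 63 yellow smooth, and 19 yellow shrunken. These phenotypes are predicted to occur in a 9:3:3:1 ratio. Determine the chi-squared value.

0.209

The 9:3:3:1 ratio has 16 parts, so with N = 332 the expected counts are:
  purple smooth: 332 × 9/16 = 186.75
  purple shrunken: 332 × 3/16 = 62.25
  yellow smooth: 332 × 3/16 = 62.25
  yellow shrunken: 332 × 1/16 = 20.75
χ² = Σ (O − E)² / E
  purple smooth: (189 − 186.75)² / 186.75 = 0.0271
  purple shrunken: (61 − 62.25)² / 62.25 = 0.0251
  yellow smooth: (63 − 62.25)² / 62.25 = 0.0090
  yellow shrunken: (19 − 20.75)² / 20.75 = 0.1476
χ² = 0.0271 + 0.0251 + 0.0090 + 0.1476 = 0.2088 ≈ 0.209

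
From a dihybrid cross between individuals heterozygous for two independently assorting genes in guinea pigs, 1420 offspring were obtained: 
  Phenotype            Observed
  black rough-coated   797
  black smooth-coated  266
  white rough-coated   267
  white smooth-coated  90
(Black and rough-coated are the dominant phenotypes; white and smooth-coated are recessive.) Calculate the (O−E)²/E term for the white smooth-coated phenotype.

A dihybrid F₂ with independent assortment and complete dominance at both loci gives a 9:3:3:1 phenotypic ratio.
Under the 9:3:3:1 hypothesis (Σ ratio = 16, N = 1420):
  black rough-coated: 1420 × 9/16 = 798.75
  black smooth-coated: 1420 × 3/16 = 266.25
  white rough-coated: 1420 × 3/16 = 266.25
  white smooth-coated: 1420 × 1/16 = 88.75
Contribution of white smooth-coated: (90 − 88.75)² / 88.75 = 0.0176

0.018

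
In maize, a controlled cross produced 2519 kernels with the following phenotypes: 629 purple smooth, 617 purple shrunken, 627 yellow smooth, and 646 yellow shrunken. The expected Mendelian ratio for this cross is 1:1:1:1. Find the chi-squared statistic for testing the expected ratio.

0.690

The 1:1:1:1 ratio has 4 parts, so with N = 2519 the expected counts are:
  purple smooth: 2519 × 1/4 = 629.75
  purple shrunken: 2519 × 1/4 = 629.75
  yellow smooth: 2519 × 1/4 = 629.75
  yellow shrunken: 2519 × 1/4 = 629.75
χ² = Σ (O − E)² / E
  purple smooth: (629 − 629.75)² / 629.75 = 0.0009
  purple shrunken: (617 − 629.75)² / 629.75 = 0.2581
  yellow smooth: (627 − 629.75)² / 629.75 = 0.0120
  yellow shrunken: (646 − 629.75)² / 629.75 = 0.4193
χ² = 0.0009 + 0.2581 + 0.0120 + 0.4193 = 0.6903 ≈ 0.690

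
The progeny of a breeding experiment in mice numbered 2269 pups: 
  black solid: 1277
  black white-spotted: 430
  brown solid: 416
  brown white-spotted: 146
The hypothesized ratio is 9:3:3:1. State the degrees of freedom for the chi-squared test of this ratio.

3

A goodness-of-fit test with 4 phenotype classes has df = 4 − 1 = 3.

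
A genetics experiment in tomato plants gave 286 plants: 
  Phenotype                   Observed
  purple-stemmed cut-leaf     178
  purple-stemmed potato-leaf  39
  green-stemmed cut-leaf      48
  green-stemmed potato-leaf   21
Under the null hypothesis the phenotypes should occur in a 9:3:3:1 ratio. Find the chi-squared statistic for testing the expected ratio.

Under the 9:3:3:1 hypothesis (Σ ratio = 16, N = 286):
  purple-stemmed cut-leaf: 286 × 9/16 = 160.875
  purple-stemmed potato-leaf: 286 × 3/16 = 53.625
  green-stemmed cut-leaf: 286 × 3/16 = 53.625
  green-stemmed potato-leaf: 286 × 1/16 = 17.875
χ² = Σ (O − E)² / E
  purple-stemmed cut-leaf: (178 − 160.875)² / 160.875 = 1.8229
  purple-stemmed potato-leaf: (39 − 53.625)² / 53.625 = 3.9886
  green-stemmed cut-leaf: (48 − 53.625)² / 53.625 = 0.5900
  green-stemmed potato-leaf: (21 − 17.875)² / 17.875 = 0.5463
χ² = 1.8229 + 3.9886 + 0.5900 + 0.5463 = 6.9478 ≈ 6.948

6.948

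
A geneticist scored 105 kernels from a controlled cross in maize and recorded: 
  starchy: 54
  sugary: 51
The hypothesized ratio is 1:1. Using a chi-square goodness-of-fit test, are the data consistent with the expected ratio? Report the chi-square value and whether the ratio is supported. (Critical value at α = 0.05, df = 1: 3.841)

Expected counts for N = 105 under a 1:1 ratio (total parts = 2):
  starchy: 105 × 1/2 = 52.5
  sugary: 105 × 1/2 = 52.5
χ² = Σ (O − E)² / E
  starchy: (54 − 52.5)² / 52.5 = 0.0429
  sugary: (51 − 52.5)² / 52.5 = 0.0429
χ² = 0.0429 + 0.0429 = 0.0858 ≈ 0.086
Degrees of freedom = 2 − 1 = 1; critical value at α = 0.05 is 3.841.
Since 0.086 < 3.841, we fail to reject the null hypothesis — the data are consistent with the 1:1 ratio.

0.086; consistent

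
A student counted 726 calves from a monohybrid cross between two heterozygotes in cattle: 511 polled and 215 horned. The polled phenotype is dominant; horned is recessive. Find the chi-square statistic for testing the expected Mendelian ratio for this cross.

8.244

For a monohybrid cross between heterozygotes with complete dominance, the expected phenotypic ratio is 3:1.
Under the 3:1 hypothesis (Σ ratio = 4, N = 726):
  polled: 726 × 3/4 = 544.5
  horned: 726 × 1/4 = 181.5
χ² = Σ (O − E)² / E
  polled: (511 − 544.5)² / 544.5 = 2.0611
  horned: (215 − 181.5)² / 181.5 = 6.1832
χ² = 2.0611 + 6.1832 = 8.2443 ≈ 8.244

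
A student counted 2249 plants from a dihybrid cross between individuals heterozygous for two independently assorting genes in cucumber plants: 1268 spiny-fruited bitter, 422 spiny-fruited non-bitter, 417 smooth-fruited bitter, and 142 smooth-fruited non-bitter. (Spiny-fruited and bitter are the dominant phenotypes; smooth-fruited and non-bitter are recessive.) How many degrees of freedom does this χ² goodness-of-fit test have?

3

A dihybrid F₂ with independent assortment and complete dominance at both loci gives a 9:3:3:1 phenotypic ratio.
A goodness-of-fit test with 4 phenotype classes has df = 4 − 1 = 3.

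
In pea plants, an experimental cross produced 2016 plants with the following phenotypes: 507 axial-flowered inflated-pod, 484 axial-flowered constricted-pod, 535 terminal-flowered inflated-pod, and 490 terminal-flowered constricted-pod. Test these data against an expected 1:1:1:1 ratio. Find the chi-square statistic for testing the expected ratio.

3.107

Under the 1:1:1:1 hypothesis (Σ ratio = 4, N = 2016):
  axial-flowered inflated-pod: 2016 × 1/4 = 504
  axial-flowered constricted-pod: 2016 × 1/4 = 504
  terminal-flowered inflated-pod: 2016 × 1/4 = 504
  terminal-flowered constricted-pod: 2016 × 1/4 = 504
χ² = Σ (O − E)² / E
  axial-flowered inflated-pod: (507 − 504)² / 504 = 0.0179
  axial-flowered constricted-pod: (484 − 504)² / 504 = 0.7937
  terminal-flowered inflated-pod: (535 − 504)² / 504 = 1.9067
  terminal-flowered constricted-pod: (490 − 504)² / 504 = 0.3889
χ² = 0.0179 + 0.7937 + 1.9067 + 0.3889 = 3.1072 ≈ 3.107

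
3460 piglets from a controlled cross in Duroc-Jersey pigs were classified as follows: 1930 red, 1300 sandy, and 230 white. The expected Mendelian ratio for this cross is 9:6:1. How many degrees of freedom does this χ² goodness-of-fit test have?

A goodness-of-fit test with 3 phenotype classes has df = 3 − 1 = 2.

2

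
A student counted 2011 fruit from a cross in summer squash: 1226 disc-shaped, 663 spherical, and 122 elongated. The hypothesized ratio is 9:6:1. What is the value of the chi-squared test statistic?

19.066

Total ratio parts = 16. Expected numbers out of 2011:
  disc-shaped: 2011 × 9/16 = 1131.1875
  spherical: 2011 × 6/16 = 754.125
  elongated: 2011 × 1/16 = 125.6875
χ² = Σ (O − E)² / E
  disc-shaped: (1226 − 1131.1875)² / 1131.1875 = 7.9469
  spherical: (663 − 754.125)² / 754.125 = 11.0111
  elongated: (122 − 125.6875)² / 125.6875 = 0.1082
χ² = 7.9469 + 11.0111 + 0.1082 = 19.0662 ≈ 19.066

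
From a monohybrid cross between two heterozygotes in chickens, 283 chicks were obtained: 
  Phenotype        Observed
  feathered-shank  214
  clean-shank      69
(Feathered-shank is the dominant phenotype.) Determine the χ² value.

For a monohybrid cross between heterozygotes with complete dominance, the expected phenotypic ratio is 3:1.
The 3:1 ratio has 4 parts, so with N = 283 the expected counts are:
  feathered-shank: 283 × 3/4 = 212.25
  clean-shank: 283 × 1/4 = 70.75
χ² = Σ (O − E)² / E
  feathered-shank: (214 − 212.25)² / 212.25 = 0.0144
  clean-shank: (69 − 70.75)² / 70.75 = 0.0433
χ² = 0.0144 + 0.0433 = 0.0577 ≈ 0.058

0.058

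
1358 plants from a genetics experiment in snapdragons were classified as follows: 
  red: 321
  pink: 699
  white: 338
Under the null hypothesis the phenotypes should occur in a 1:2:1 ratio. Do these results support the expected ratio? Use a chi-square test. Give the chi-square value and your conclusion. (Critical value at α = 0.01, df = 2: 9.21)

Expected counts for N = 1358 under a 1:2:1 ratio (total parts = 4):
  red: 1358 × 1/4 = 339.5
  pink: 1358 × 2/4 = 679
  white: 1358 × 1/4 = 339.5
χ² = Σ (O − E)² / E
  red: (321 − 339.5)² / 339.5 = 1.0081
  pink: (699 − 679)² / 679 = 0.5891
  white: (338 − 339.5)² / 339.5 = 0.0066
χ² = 1.0081 + 0.5891 + 0.0066 = 1.6038 ≈ 1.604
Degrees of freedom = 3 − 1 = 2; critical value at α = 0.01 is 9.21.
Since 1.604 < 9.21, we fail to reject the null hypothesis — the data are consistent with the 1:2:1 ratio.

1.604; consistent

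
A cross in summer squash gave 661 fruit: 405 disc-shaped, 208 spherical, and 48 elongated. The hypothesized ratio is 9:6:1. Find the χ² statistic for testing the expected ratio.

10.459

Under the 9:6:1 hypothesis (Σ ratio = 16, N = 661):
  disc-shaped: 661 × 9/16 = 371.8125
  spherical: 661 × 6/16 = 247.875
  elongated: 661 × 1/16 = 41.3125
χ² = Σ (O − E)² / E
  disc-shaped: (405 − 371.8125)² / 371.8125 = 2.9623
  spherical: (208 − 247.875)² / 247.875 = 6.4146
  elongated: (48 − 41.3125)² / 41.3125 = 1.0825
χ² = 2.9623 + 6.4146 + 1.0825 = 10.4594 ≈ 10.459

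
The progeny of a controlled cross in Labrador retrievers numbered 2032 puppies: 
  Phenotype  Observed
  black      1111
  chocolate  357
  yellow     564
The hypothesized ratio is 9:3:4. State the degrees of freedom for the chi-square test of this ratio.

A goodness-of-fit test with 3 phenotype classes has df = 3 − 1 = 2.

2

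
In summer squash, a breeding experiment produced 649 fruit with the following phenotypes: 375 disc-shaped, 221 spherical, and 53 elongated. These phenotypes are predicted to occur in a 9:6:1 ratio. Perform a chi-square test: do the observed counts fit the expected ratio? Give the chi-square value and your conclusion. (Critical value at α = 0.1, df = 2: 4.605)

The 9:6:1 ratio has 16 parts, so with N = 649 the expected counts are:
  disc-shaped: 649 × 9/16 = 365.0625
  spherical: 649 × 6/16 = 243.375
  elongated: 649 × 1/16 = 40.5625
χ² = Σ (O − E)² / E
  disc-shaped: (375 − 365.0625)² / 365.0625 = 0.2705
  spherical: (221 − 243.375)² / 243.375 = 2.0571
  elongated: (53 − 40.5625)² / 40.5625 = 3.8137
χ² = 0.2705 + 2.0571 + 3.8137 = 6.1413 ≈ 6.141
Degrees of freedom = 3 − 1 = 2; critical value at α = 0.1 is 4.605.
Since 6.141 > 4.605, we reject the null hypothesis — the data do not fit the 9:6:1 ratio.

6.141; not consistent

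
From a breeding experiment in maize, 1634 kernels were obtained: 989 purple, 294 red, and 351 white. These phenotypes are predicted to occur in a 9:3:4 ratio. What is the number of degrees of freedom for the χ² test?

2

A goodness-of-fit test with 3 phenotype classes has df = 3 − 1 = 2.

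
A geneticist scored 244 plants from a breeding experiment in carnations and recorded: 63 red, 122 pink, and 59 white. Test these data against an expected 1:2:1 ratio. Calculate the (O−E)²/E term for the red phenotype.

0.066

Total ratio parts = 4. Expected numbers out of 244:
  red: 244 × 1/4 = 61
  pink: 244 × 2/4 = 122
  white: 244 × 1/4 = 61
Contribution of red: (63 − 61)² / 61 = 0.0656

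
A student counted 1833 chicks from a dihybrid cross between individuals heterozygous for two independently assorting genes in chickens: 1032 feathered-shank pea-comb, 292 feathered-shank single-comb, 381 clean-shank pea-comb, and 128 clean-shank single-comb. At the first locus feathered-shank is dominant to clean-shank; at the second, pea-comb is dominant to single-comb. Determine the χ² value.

13.401

A dihybrid F₂ with independent assortment and complete dominance at both loci gives a 9:3:3:1 phenotypic ratio.
The 9:3:3:1 ratio has 16 parts, so with N = 1833 the expected counts are:
  feathered-shank pea-comb: 1833 × 9/16 = 1031.0625
  feathered-shank single-comb: 1833 × 3/16 = 343.6875
  clean-shank pea-comb: 1833 × 3/16 = 343.6875
  clean-shank single-comb: 1833 × 1/16 = 114.5625
χ² = Σ (O − E)² / E
  feathered-shank pea-comb: (1032 − 1031.0625)² / 1031.0625 = 0.0009
  feathered-shank single-comb: (292 − 343.6875)² / 343.6875 = 7.7733
  clean-shank pea-comb: (381 − 343.6875)² / 343.6875 = 4.0508
  clean-shank single-comb: (128 − 114.5625)² / 114.5625 = 1.5761
χ² = 0.0009 + 7.7733 + 4.0508 + 1.5761 = 13.4011 ≈ 13.401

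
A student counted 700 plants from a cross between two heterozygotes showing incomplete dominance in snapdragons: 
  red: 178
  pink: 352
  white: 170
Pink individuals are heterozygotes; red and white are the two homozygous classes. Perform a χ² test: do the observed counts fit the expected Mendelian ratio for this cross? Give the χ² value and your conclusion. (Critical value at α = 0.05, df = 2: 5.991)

With incomplete dominance, a heterozygote × heterozygote cross gives a 1:2:1 phenotypic ratio.
Expected counts for N = 700 under a 1:2:1 ratio (total parts = 4):
  red: 700 × 1/4 = 175
  pink: 700 × 2/4 = 350
  white: 700 × 1/4 = 175
χ² = Σ (O − E)² / E
  red: (178 − 175)² / 175 = 0.0514
  pink: (352 − 350)² / 350 = 0.0114
  white: (170 − 175)² / 175 = 0.1429
χ² = 0.0514 + 0.0114 + 0.1429 = 0.2057 ≈ 0.206
Degrees of freedom = 3 − 1 = 2; critical value at α = 0.05 is 5.991.
Since 0.206 < 5.991, we fail to reject the null hypothesis — the data are consistent with the 1:2:1 ratio.

0.206; consistent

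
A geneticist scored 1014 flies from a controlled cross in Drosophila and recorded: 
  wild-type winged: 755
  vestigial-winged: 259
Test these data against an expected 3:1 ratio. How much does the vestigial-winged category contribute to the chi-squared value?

Total ratio parts = 4. Expected numbers out of 1014:
  wild-type winged: 1014 × 3/4 = 760.5
  vestigial-winged: 1014 × 1/4 = 253.5
Contribution of vestigial-winged: (259 − 253.5)² / 253.5 = 0.1193

0.119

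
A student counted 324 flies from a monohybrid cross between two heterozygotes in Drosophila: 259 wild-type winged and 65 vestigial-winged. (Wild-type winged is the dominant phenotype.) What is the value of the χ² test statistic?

4.214

For a monohybrid cross between heterozygotes with complete dominance, the expected phenotypic ratio is 3:1.
Total ratio parts = 4. Expected numbers out of 324:
  wild-type winged: 324 × 3/4 = 243
  vestigial-winged: 324 × 1/4 = 81
χ² = Σ (O − E)² / E
  wild-type winged: (259 − 243)² / 243 = 1.0535
  vestigial-winged: (65 − 81)² / 81 = 3.1605
χ² = 1.0535 + 3.1605 = 4.214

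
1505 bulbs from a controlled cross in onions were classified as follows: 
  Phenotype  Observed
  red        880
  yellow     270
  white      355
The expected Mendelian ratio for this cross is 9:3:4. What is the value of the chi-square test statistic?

Under the 9:3:4 hypothesis (Σ ratio = 16, N = 1505):
  red: 1505 × 9/16 = 846.5625
  yellow: 1505 × 3/16 = 282.1875
  white: 1505 × 4/16 = 376.25
χ² = Σ (O − E)² / E
  red: (880 − 846.5625)² / 846.5625 = 1.3207
  yellow: (270 − 282.1875)² / 282.1875 = 0.5264
  white: (355 − 376.25)² / 376.25 = 1.2002
χ² = 1.3207 + 0.5264 + 1.2002 = 3.0473 ≈ 3.047

3.047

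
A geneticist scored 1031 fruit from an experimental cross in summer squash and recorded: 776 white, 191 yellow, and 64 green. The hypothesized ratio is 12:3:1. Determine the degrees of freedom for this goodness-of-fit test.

2

A goodness-of-fit test with 3 phenotype classes has df = 3 − 1 = 2.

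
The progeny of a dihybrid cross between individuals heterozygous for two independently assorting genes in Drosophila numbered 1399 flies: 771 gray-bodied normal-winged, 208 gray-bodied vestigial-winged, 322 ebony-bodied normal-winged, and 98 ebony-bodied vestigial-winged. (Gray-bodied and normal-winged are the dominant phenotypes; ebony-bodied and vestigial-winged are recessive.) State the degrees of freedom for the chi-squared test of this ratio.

3

A dihybrid F₂ with independent assortment and complete dominance at both loci gives a 9:3:3:1 phenotypic ratio.
A goodness-of-fit test with 4 phenotype classes has df = 4 − 1 = 3.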